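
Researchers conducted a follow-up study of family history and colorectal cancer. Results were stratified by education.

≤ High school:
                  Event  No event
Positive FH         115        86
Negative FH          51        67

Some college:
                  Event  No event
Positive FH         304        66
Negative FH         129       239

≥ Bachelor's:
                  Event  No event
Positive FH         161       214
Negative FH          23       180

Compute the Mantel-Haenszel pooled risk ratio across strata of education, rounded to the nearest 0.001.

2.244

RR_MH = Σ(aᵢ·n₀ᵢ/nᵢ) / Σ(cᵢ·n₁ᵢ/nᵢ), with n₁ᵢ = aᵢ+bᵢ (exposed), n₀ᵢ = cᵢ+dᵢ (unexposed), nᵢ = n₁ᵢ+n₀ᵢ.
Stratum 1 (≤ High school): n₁ = 201, n₀ = 118, n = 319; a·n₀/n = 115·118/319 = 42.5392; c·n₁/n = 51·201/319 = 32.1348
Stratum 2 (Some college): n₁ = 370, n₀ = 368, n = 738; a·n₀/n = 304·368/738 = 151.5881; c·n₁/n = 129·370/738 = 64.6748
Stratum 3 (≥ Bachelor's): n₁ = 375, n₀ = 203, n = 578; a·n₀/n = 161·203/578 = 56.5450; c·n₁/n = 23·375/578 = 14.9221
RR_MH = (42.5392 + 151.5881 + 56.5450) / (32.1348 + 64.6748 + 14.9221) = 250.6722 / 111.7317 = 2.24352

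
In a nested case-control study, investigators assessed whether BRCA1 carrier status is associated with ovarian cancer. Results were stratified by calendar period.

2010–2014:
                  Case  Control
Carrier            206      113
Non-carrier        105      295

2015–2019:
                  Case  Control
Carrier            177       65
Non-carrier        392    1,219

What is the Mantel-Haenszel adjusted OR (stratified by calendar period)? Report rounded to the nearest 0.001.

OR_MH = Σ(aᵢdᵢ/nᵢ) / Σ(bᵢcᵢ/nᵢ), where nᵢ is the stratum total.
Stratum 1 (2010–2014): n = 719; a·d/n = 206·295/719 = 84.5202; b·c/n = 113·105/719 = 16.5021
Stratum 2 (2015–2019): n = 1853; a·d/n = 177·1219/1853 = 116.4398; b·c/n = 65·392/1853 = 13.7507
OR_MH = (84.5202 + 116.4398) / (16.5021 + 13.7507) = 200.9600 / 30.2528 = 6.64270

6.643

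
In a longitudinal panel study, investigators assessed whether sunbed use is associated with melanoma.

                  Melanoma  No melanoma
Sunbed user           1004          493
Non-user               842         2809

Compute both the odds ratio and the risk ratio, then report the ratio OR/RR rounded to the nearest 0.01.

2.34

Cells: a = 1004, b = 493, c = 842, d = 2809.
OR = (1004·2809)/(493·842) = 2820236/415106 = 6.79401
Risk in exposed = 1004/1497 = 0.67067; risk in unexposed = 842/3651 = 0.23062; RR = 2.90812
OR/RR = 6.79401 / 2.90812 = 2.33623
The outcome is not rare, so the OR lies further from 1 than the RR.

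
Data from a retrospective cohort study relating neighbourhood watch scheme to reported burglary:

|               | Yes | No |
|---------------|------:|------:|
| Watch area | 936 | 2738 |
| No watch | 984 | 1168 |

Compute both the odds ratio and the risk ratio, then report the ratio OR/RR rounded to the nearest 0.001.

Cells: a = 936, b = 2738, c = 984, d = 1168.
OR = (936·1168)/(2738·984) = 1093248/2694192 = 0.40578
Risk in exposed = 936/3674 = 0.25476; risk in unexposed = 984/2152 = 0.45725; RR = 0.55717
OR/RR = 0.40578 / 0.55717 = 0.72829
The outcome is not rare, so the OR lies further from 1 than the RR.

0.728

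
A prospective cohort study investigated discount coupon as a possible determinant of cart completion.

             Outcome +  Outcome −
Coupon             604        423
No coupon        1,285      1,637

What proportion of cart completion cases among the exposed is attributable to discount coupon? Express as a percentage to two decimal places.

25.23

Cells: a = 604, b = 423, c = 1285, d = 1637.
Risk in exposed = 604/1027 = 0.58812; risk in unexposed = 1285/2922 = 0.43977.
RR = 0.58812/0.43977 = 1.33735
AR% = (RR − 1)/RR × 100 = (1.33735 − 1)/1.33735 × 100 = 25.2250%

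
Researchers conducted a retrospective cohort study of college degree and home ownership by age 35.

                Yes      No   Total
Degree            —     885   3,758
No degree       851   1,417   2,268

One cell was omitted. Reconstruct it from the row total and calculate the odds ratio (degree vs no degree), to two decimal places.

5.41

The missing cell is in the exposed row: 3758 − 885 = 2873.
So a = 2873, b = 885, c = 851, d = 1417.
OR = (a·d)/(b·c) = (2873 × 1417) / (885 × 851) = 4071041 / 753135 = 5.40546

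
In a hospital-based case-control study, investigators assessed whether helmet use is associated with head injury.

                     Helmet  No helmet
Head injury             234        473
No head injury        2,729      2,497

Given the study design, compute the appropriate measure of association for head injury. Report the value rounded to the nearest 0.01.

Reading the table with exposure as columns: a = 234 (Helmet, case), b = 2729 (Helmet, non-case), c = 473 (No helmet, case), d = 2497.
This is a hospital-based case-control study: participants were sampled on outcome status, so risks in the source population cannot be estimated directly — relative risk is not valid here. The odds ratio is the appropriate measure.
OR = (a·d)/(b·c) = (234 × 2497) / (2729 × 473) = 584298 / 1290817 = 0.45266

0.45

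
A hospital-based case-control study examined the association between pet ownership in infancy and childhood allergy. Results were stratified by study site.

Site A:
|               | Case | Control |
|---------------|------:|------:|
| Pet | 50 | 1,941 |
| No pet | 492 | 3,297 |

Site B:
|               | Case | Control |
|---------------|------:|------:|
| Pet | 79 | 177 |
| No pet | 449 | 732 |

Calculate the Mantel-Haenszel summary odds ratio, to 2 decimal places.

0.31

OR_MH = Σ(aᵢdᵢ/nᵢ) / Σ(bᵢcᵢ/nᵢ), where nᵢ is the stratum total.
Stratum 1 (Site A): n = 5780; a·d/n = 50·3297/5780 = 28.5208; b·c/n = 1941·492/5780 = 165.2201
Stratum 2 (Site B): n = 1437; a·d/n = 79·732/1437 = 40.2422; b·c/n = 177·449/1437 = 55.3048
OR_MH = (28.5208 + 40.2422) / (165.2201 + 55.3048) = 68.7629 / 220.5249 = 0.31181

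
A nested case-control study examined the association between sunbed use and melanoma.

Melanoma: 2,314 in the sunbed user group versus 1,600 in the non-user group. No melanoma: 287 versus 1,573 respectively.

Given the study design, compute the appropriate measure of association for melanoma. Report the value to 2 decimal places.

From the description: a = 2314, b = 287, c = 1600, d = 1573.
This is a nested case-control study: participants were sampled on outcome status, so risks in the source population cannot be estimated directly — relative risk is not valid here. The odds ratio is the appropriate measure.
OR = (a·d)/(b·c) = (2314 × 1573) / (287 × 1600) = 3639922 / 459200 = 7.92666

7.93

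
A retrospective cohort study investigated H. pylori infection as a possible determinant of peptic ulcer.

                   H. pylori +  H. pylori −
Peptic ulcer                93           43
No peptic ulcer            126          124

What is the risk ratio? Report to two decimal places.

1.65

Reading the table with exposure as columns: a = 93 (H. pylori +, case), b = 126 (H. pylori +, non-case), c = 43 (H. pylori −, case), d = 124.
Risk in exposed = 93/219 = 0.42466; risk in unexposed = 43/167 = 0.25749.
RR = 0.42466 / 0.25749 = 1.64925
The risk among the exposed is 1.65 times that among the unexposed.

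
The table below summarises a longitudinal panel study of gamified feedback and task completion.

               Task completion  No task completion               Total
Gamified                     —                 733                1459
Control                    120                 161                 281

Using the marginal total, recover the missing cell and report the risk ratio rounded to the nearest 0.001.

1.165

The missing cell is in the exposed row: 1459 − 733 = 726.
So a = 726, b = 733, c = 120, d = 161.
RR = [a/(a+b)] / [c/(c+d)] = (726/1459) / (120/281) = 0.49760/0.42705 = 1.16522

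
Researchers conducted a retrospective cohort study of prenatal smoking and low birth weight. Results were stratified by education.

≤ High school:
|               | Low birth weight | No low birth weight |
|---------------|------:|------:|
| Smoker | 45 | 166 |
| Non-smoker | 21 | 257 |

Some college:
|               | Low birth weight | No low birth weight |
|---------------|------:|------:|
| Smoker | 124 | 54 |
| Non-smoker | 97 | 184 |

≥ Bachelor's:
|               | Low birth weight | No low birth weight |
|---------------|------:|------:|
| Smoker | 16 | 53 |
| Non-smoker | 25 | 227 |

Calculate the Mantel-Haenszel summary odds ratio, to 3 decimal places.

3.735

OR_MH = Σ(aᵢdᵢ/nᵢ) / Σ(bᵢcᵢ/nᵢ), where nᵢ is the stratum total.
Stratum 1 (≤ High school): n = 489; a·d/n = 45·257/489 = 23.6503; b·c/n = 166·21/489 = 7.1288
Stratum 2 (Some college): n = 459; a·d/n = 124·184/459 = 49.7081; b·c/n = 54·97/459 = 11.4118
Stratum 3 (≥ Bachelor's): n = 321; a·d/n = 16·227/321 = 11.3146; b·c/n = 53·25/321 = 4.1277
OR_MH = (23.6503 + 49.7081 + 11.3146) / (7.1288 + 11.4118 + 4.1277) = 84.6730 / 22.6683 = 3.73530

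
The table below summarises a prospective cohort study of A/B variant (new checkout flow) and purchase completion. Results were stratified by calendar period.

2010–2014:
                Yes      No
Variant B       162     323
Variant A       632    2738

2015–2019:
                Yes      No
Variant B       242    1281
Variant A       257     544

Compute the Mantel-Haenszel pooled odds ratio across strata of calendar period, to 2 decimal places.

OR_MH = Σ(aᵢdᵢ/nᵢ) / Σ(bᵢcᵢ/nᵢ), where nᵢ is the stratum total.
Stratum 1 (2010–2014): n = 3855; a·d/n = 162·2738/3855 = 115.0599; b·c/n = 323·632/3855 = 52.9536
Stratum 2 (2015–2019): n = 2324; a·d/n = 242·544/2324 = 56.6472; b·c/n = 1281·257/2324 = 141.6596
OR_MH = (115.0599 + 56.6472) / (52.9536 + 141.6596) = 171.7071 / 194.6132 = 0.88230

0.88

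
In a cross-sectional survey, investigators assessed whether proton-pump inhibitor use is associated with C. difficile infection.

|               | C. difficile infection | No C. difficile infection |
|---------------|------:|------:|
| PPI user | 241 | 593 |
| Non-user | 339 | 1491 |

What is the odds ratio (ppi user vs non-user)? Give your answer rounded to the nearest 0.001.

Cells: a = 241, b = 593, c = 339, d = 1491.
OR = (a·d)/(b·c) = (241 × 1491) / (593 × 339) = 359331 / 201027 = 1.78748
The odds of C. difficile infection are about 1.79 times as high in the ppi user group.

1.787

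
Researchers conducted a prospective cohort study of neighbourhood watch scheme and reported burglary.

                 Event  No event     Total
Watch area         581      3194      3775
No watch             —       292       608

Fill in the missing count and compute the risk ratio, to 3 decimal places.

0.296

The missing cell is in the unexposed row: 608 − 292 = 316.
So a = 581, b = 3194, c = 316, d = 292.
RR = [a/(a+b)] / [c/(c+d)] = (581/3775) / (316/608) = 0.15391/0.51974 = 0.29613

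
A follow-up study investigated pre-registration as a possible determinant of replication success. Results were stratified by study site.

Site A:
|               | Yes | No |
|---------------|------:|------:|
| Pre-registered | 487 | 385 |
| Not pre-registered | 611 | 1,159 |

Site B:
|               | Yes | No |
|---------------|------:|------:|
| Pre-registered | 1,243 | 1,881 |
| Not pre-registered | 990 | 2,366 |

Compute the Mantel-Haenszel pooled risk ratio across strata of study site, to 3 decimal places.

1.429

RR_MH = Σ(aᵢ·n₀ᵢ/nᵢ) / Σ(cᵢ·n₁ᵢ/nᵢ), with n₁ᵢ = aᵢ+bᵢ (exposed), n₀ᵢ = cᵢ+dᵢ (unexposed), nᵢ = n₁ᵢ+n₀ᵢ.
Stratum 1 (Site A): n₁ = 872, n₀ = 1770, n = 2642; a·n₀/n = 487·1770/2642 = 326.2642; c·n₁/n = 611·872/2642 = 201.6624
Stratum 2 (Site B): n₁ = 3124, n₀ = 3356, n = 6480; a·n₀/n = 1243·3356/6480 = 643.7512; c·n₁/n = 990·3124/6480 = 477.2778
RR_MH = (326.2642 + 643.7512) / (201.6624 + 477.2778) = 970.0154 / 678.9402 = 1.42872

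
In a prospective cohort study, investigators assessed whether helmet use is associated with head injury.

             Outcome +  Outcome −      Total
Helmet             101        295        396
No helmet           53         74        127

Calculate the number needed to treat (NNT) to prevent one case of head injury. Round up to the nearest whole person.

Risk in treated group = 101/396 = 0.25505; risk in control = 53/127 = 0.41732.
Absolute risk reduction = 0.41732 − 0.25505 = 0.16227
NNT = 1 / ARR = 1 / 0.16227 = 6.162 → round up → 7

7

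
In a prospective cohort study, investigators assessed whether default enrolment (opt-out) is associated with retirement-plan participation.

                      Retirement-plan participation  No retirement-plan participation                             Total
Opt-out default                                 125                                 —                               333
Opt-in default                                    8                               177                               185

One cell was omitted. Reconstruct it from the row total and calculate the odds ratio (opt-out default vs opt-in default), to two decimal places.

13.30

The missing cell is in the exposed row: 333 − 125 = 208.
So a = 125, b = 208, c = 8, d = 177.
OR = (a·d)/(b·c) = (125 × 177) / (208 × 8) = 22125 / 1664 = 13.29627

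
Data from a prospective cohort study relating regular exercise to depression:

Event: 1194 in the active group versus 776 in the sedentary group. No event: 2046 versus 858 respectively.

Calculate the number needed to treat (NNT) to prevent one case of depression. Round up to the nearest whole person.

Risk in treated group = 1194/3240 = 0.36852; risk in control = 776/1634 = 0.47491.
Absolute risk reduction = 0.47491 − 0.36852 = 0.10639
NNT = 1 / ARR = 1 / 0.10639 = 9.399 → round up → 10

10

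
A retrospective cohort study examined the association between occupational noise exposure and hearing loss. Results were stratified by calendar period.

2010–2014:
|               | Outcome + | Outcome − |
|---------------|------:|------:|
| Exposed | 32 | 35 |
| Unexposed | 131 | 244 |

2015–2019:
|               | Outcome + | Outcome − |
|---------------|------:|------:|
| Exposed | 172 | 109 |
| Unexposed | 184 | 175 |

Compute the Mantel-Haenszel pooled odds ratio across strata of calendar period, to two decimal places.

OR_MH = Σ(aᵢdᵢ/nᵢ) / Σ(bᵢcᵢ/nᵢ), where nᵢ is the stratum total.
Stratum 1 (2010–2014): n = 442; a·d/n = 32·244/442 = 17.6652; b·c/n = 35·131/442 = 10.3733
Stratum 2 (2015–2019): n = 640; a·d/n = 172·175/640 = 47.0312; b·c/n = 109·184/640 = 31.3375
OR_MH = (17.6652 + 47.0312) / (10.3733 + 31.3375) = 64.6964 / 41.7108 = 1.55107

1.55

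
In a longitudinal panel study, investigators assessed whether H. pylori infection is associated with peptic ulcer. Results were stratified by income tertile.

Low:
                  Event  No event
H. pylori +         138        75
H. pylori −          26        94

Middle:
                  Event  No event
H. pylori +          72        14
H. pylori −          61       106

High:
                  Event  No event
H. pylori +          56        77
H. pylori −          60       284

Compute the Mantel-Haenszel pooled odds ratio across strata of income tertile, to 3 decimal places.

OR_MH = Σ(aᵢdᵢ/nᵢ) / Σ(bᵢcᵢ/nᵢ), where nᵢ is the stratum total.
Stratum 1 (Low): n = 333; a·d/n = 138·94/333 = 38.9550; b·c/n = 75·26/333 = 5.8559
Stratum 2 (Middle): n = 253; a·d/n = 72·106/253 = 30.1660; b·c/n = 14·61/253 = 3.3755
Stratum 3 (High): n = 477; a·d/n = 56·284/477 = 33.3417; b·c/n = 77·60/477 = 9.6855
OR_MH = (38.9550 + 30.1660 + 33.3417) / (5.8559 + 3.3755 + 9.6855) = 102.4627 / 18.9169 = 5.41647

5.416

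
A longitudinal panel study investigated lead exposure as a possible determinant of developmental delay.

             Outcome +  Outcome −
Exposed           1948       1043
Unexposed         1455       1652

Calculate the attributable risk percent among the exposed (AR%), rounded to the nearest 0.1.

Cells: a = 1948, b = 1043, c = 1455, d = 1652.
Risk in exposed = 1948/2991 = 0.65129; risk in unexposed = 1455/3107 = 0.46830.
RR = 0.65129/0.46830 = 1.39076
AR% = (RR − 1)/RR × 100 = (1.39076 − 1)/1.39076 × 100 = 28.0966%

28.1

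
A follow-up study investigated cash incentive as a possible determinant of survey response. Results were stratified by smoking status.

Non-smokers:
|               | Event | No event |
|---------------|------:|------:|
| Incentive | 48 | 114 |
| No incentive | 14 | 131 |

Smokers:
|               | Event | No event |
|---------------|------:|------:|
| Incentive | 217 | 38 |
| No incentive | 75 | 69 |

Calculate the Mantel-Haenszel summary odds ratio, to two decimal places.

OR_MH = Σ(aᵢdᵢ/nᵢ) / Σ(bᵢcᵢ/nᵢ), where nᵢ is the stratum total.
Stratum 1 (Non-smokers): n = 307; a·d/n = 48·131/307 = 20.4821; b·c/n = 114·14/307 = 5.1987
Stratum 2 (Smokers): n = 399; a·d/n = 217·69/399 = 37.5263; b·c/n = 38·75/399 = 7.1429
OR_MH = (20.4821 + 37.5263) / (5.1987 + 7.1429) = 58.0084 / 12.3416 = 4.70025

4.70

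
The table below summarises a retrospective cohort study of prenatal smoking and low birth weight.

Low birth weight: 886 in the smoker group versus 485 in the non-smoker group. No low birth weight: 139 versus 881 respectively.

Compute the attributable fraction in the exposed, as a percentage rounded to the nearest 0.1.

From the description: a = 886, b = 139, c = 485, d = 881.
Risk in exposed = 886/1025 = 0.86439; risk in unexposed = 485/1366 = 0.35505.
RR = 0.86439/0.35505 = 2.43455
AR% = (RR − 1)/RR × 100 = (2.43455 − 1)/2.43455 × 100 = 58.9247%

58.9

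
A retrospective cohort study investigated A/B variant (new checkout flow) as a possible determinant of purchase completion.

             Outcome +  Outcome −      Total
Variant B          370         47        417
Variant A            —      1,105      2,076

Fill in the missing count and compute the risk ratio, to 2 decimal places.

1.90

The missing cell is in the unexposed row: 2076 − 1105 = 971.
So a = 370, b = 47, c = 971, d = 1105.
RR = [a/(a+b)] / [c/(c+d)] = (370/417) / (971/2076) = 0.88729/0.46773 = 1.89703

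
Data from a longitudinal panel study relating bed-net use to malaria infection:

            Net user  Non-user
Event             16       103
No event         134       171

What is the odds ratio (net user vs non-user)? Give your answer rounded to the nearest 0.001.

Reading the table with exposure as columns: a = 16 (Net user, case), b = 134 (Net user, non-case), c = 103 (Non-user, case), d = 171.
OR = (a·d)/(b·c) = (16 × 171) / (134 × 103) = 2736 / 13802 = 0.19823
Exposure is associated with lower odds of malaria infection (OR = 0.20 < 1).

0.198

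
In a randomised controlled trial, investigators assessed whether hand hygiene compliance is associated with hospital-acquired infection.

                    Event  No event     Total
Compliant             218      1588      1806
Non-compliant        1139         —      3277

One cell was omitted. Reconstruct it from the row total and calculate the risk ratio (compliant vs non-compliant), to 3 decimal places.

The missing cell is in the unexposed row: 3277 − 1139 = 2138.
So a = 218, b = 1588, c = 1139, d = 2138.
RR = [a/(a+b)] / [c/(c+d)] = (218/1806) / (1139/3277) = 0.12071/0.34757 = 0.34729

0.347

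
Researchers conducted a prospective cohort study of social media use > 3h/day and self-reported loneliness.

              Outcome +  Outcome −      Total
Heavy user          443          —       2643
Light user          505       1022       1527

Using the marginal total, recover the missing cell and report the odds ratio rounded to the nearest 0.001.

The missing cell is in the exposed row: 2643 − 443 = 2200.
So a = 443, b = 2200, c = 505, d = 1022.
OR = (a·d)/(b·c) = (443 × 1022) / (2200 × 505) = 452746 / 1111000 = 0.40751

0.408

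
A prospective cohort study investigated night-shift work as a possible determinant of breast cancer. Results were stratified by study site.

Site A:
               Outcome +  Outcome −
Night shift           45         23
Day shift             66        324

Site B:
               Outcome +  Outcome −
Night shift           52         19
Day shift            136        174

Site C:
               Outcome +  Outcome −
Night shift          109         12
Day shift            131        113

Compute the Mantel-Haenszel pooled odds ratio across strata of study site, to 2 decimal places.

6.20

OR_MH = Σ(aᵢdᵢ/nᵢ) / Σ(bᵢcᵢ/nᵢ), where nᵢ is the stratum total.
Stratum 1 (Site A): n = 458; a·d/n = 45·324/458 = 31.8341; b·c/n = 23·66/458 = 3.3144
Stratum 2 (Site B): n = 381; a·d/n = 52·174/381 = 23.7480; b·c/n = 19·136/381 = 6.7822
Stratum 3 (Site C): n = 365; a·d/n = 109·113/365 = 33.7452; b·c/n = 12·131/365 = 4.3068
OR_MH = (31.8341 + 23.7480 + 33.7452) / (3.3144 + 6.7822 + 4.3068) = 89.3273 / 14.4034 = 6.20182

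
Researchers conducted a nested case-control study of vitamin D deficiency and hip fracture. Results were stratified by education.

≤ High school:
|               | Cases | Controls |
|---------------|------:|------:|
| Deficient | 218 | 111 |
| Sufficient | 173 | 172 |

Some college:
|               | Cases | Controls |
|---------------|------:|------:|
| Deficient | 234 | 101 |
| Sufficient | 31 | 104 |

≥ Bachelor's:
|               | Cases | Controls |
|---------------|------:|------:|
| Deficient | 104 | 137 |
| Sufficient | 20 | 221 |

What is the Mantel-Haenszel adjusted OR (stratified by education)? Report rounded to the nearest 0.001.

OR_MH = Σ(aᵢdᵢ/nᵢ) / Σ(bᵢcᵢ/nᵢ), where nᵢ is the stratum total.
Stratum 1 (≤ High school): n = 674; a·d/n = 218·172/674 = 55.6320; b·c/n = 111·173/674 = 28.4911
Stratum 2 (Some college): n = 470; a·d/n = 234·104/470 = 51.7787; b·c/n = 101·31/470 = 6.6617
Stratum 3 (≥ Bachelor's): n = 482; a·d/n = 104·221/482 = 47.6846; b·c/n = 137·20/482 = 5.6846
OR_MH = (55.6320 + 51.7787 + 47.6846) / (28.4911 + 6.6617 + 5.6846) = 155.0954 / 40.8374 = 3.79787

3.798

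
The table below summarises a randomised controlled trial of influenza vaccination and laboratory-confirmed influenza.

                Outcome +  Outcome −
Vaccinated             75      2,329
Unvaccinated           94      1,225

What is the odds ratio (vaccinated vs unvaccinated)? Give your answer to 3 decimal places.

0.420

Cells: a = 75, b = 2329, c = 94, d = 1225.
OR = (a·d)/(b·c) = (75 × 1225) / (2329 × 94) = 91875 / 218926 = 0.41966
Exposure is associated with lower odds of laboratory-confirmed influenza (OR = 0.42 < 1).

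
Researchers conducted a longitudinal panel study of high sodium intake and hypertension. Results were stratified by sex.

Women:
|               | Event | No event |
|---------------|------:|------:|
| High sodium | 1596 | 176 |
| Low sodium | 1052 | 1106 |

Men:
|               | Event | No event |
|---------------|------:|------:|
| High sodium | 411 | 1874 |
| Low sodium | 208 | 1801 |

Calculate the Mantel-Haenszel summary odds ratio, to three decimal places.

4.508

OR_MH = Σ(aᵢdᵢ/nᵢ) / Σ(bᵢcᵢ/nᵢ), where nᵢ is the stratum total.
Stratum 1 (Women): n = 3930; a·d/n = 1596·1106/3930 = 449.1542; b·c/n = 176·1052/3930 = 47.1125
Stratum 2 (Men): n = 4294; a·d/n = 411·1801/4294 = 172.3826; b·c/n = 1874·208/4294 = 90.7760
OR_MH = (449.1542 + 172.3826) / (47.1125 + 90.7760) = 621.5368 / 137.8884 = 4.50753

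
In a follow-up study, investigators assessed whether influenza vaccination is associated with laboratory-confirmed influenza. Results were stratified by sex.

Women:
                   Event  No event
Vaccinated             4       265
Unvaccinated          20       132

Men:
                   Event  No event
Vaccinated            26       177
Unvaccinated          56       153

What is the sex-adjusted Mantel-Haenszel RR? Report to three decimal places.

0.362

RR_MH = Σ(aᵢ·n₀ᵢ/nᵢ) / Σ(cᵢ·n₁ᵢ/nᵢ), with n₁ᵢ = aᵢ+bᵢ (exposed), n₀ᵢ = cᵢ+dᵢ (unexposed), nᵢ = n₁ᵢ+n₀ᵢ.
Stratum 1 (Women): n₁ = 269, n₀ = 152, n = 421; a·n₀/n = 4·152/421 = 1.4442; c·n₁/n = 20·269/421 = 12.7791
Stratum 2 (Men): n₁ = 203, n₀ = 209, n = 412; a·n₀/n = 26·209/412 = 13.1893; c·n₁/n = 56·203/412 = 27.5922
RR_MH = (1.4442 + 13.1893) / (12.7791 + 27.5922) = 14.6335 / 40.3713 = 0.36247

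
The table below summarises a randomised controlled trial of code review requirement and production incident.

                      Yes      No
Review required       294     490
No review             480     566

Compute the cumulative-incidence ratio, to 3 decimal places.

Cells: a = 294, b = 490, c = 480, d = 566.
Risk in exposed = 294/784 = 0.37500; risk in unexposed = 480/1046 = 0.45889.
RR = 0.37500 / 0.45889 = 0.81719
The risk is 18% lower among the exposed than among the unexposed.

0.817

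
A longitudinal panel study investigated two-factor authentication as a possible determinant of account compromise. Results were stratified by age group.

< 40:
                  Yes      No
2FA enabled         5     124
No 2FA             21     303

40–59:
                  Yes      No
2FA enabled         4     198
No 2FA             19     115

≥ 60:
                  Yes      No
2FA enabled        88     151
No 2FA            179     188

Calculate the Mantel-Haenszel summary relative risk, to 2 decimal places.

RR_MH = Σ(aᵢ·n₀ᵢ/nᵢ) / Σ(cᵢ·n₁ᵢ/nᵢ), with n₁ᵢ = aᵢ+bᵢ (exposed), n₀ᵢ = cᵢ+dᵢ (unexposed), nᵢ = n₁ᵢ+n₀ᵢ.
Stratum 1 (< 40): n₁ = 129, n₀ = 324, n = 453; a·n₀/n = 5·324/453 = 3.5762; c·n₁/n = 21·129/453 = 5.9801
Stratum 2 (40–59): n₁ = 202, n₀ = 134, n = 336; a·n₀/n = 4·134/336 = 1.5952; c·n₁/n = 19·202/336 = 11.4226
Stratum 3 (≥ 60): n₁ = 239, n₀ = 367, n = 606; a·n₀/n = 88·367/606 = 53.2937; c·n₁/n = 179·239/606 = 70.5957
RR_MH = (3.5762 + 1.5952 + 53.2937) / (5.9801 + 11.4226 + 70.5957) = 58.4651 / 87.9985 = 0.66439

0.66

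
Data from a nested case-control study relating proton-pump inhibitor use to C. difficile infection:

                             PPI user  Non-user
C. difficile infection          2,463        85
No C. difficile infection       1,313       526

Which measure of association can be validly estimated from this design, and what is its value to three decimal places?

Reading the table with exposure as columns: a = 2463 (PPI user, case), b = 1313 (PPI user, non-case), c = 85 (Non-user, case), d = 526.
This is a nested case-control study: participants were sampled on outcome status, so risks in the source population cannot be estimated directly — relative risk is not valid here. The odds ratio is the appropriate measure.
OR = (a·d)/(b·c) = (2463 × 526) / (1313 × 85) = 1295538 / 111605 = 11.60824

11.608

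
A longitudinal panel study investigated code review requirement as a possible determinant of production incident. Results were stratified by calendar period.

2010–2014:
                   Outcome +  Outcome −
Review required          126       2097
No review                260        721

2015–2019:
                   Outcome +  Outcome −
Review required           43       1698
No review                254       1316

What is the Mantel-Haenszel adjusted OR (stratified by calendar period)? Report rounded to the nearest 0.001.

OR_MH = Σ(aᵢdᵢ/nᵢ) / Σ(bᵢcᵢ/nᵢ), where nᵢ is the stratum total.
Stratum 1 (2010–2014): n = 3204; a·d/n = 126·721/3204 = 28.3539; b·c/n = 2097·260/3204 = 170.1685
Stratum 2 (2015–2019): n = 3311; a·d/n = 43·1316/3311 = 17.0909; b·c/n = 1698·254/3311 = 130.2603
OR_MH = (28.3539 + 17.0909) / (170.1685 + 130.2603) = 45.4448 / 300.4289 = 0.15127

0.151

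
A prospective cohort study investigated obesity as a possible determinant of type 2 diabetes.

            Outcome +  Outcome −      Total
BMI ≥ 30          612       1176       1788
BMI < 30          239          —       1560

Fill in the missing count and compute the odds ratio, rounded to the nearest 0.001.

2.876

The missing cell is in the unexposed row: 1560 − 239 = 1321.
So a = 612, b = 1176, c = 239, d = 1321.
OR = (a·d)/(b·c) = (612 × 1321) / (1176 × 239) = 808452 / 281064 = 2.87640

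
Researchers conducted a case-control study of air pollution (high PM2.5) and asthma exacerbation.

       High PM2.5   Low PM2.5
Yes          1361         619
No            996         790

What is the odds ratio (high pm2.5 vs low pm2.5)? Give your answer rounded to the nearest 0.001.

1.744

Reading the table with exposure as columns: a = 1361 (High PM2.5, case), b = 996 (High PM2.5, non-case), c = 619 (Low PM2.5, case), d = 790.
OR = (a·d)/(b·c) = (1361 × 790) / (996 × 619) = 1075190 / 616524 = 1.74395
The odds of asthma exacerbation are about 1.74 times as high in the high pm2.5 group.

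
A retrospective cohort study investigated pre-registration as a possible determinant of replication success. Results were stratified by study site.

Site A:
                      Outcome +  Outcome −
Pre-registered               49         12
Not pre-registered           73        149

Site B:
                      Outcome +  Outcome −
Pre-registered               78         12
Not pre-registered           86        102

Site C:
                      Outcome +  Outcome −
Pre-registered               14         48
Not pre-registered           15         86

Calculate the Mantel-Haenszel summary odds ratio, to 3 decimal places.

5.506

OR_MH = Σ(aᵢdᵢ/nᵢ) / Σ(bᵢcᵢ/nᵢ), where nᵢ is the stratum total.
Stratum 1 (Site A): n = 283; a·d/n = 49·149/283 = 25.7986; b·c/n = 12·73/283 = 3.0954
Stratum 2 (Site B): n = 278; a·d/n = 78·102/278 = 28.6187; b·c/n = 12·86/278 = 3.7122
Stratum 3 (Site C): n = 163; a·d/n = 14·86/163 = 7.3865; b·c/n = 48·15/163 = 4.4172
OR_MH = (25.7986 + 28.6187 + 7.3865) / (3.0954 + 3.7122 + 4.4172) = 61.8038 / 11.2248 = 5.50600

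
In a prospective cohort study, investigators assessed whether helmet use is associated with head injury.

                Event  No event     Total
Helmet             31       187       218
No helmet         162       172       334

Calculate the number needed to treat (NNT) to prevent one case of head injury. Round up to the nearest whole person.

3

Risk in treated group = 31/218 = 0.14220; risk in control = 162/334 = 0.48503.
Absolute risk reduction = 0.48503 − 0.14220 = 0.34283
NNT = 1 / ARR = 1 / 0.34283 = 2.917 → round up → 3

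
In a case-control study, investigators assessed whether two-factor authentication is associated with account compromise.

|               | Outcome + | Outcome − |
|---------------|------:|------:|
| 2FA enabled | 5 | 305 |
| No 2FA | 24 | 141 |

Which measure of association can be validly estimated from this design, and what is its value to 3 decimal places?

0.096

Cells: a = 5, b = 305, c = 24, d = 141.
This is a case-control study: participants were sampled on outcome status, so risks in the source population cannot be estimated directly — relative risk is not valid here. The odds ratio is the appropriate measure.
OR = (a·d)/(b·c) = (5 × 141) / (305 × 24) = 705 / 7320 = 0.09631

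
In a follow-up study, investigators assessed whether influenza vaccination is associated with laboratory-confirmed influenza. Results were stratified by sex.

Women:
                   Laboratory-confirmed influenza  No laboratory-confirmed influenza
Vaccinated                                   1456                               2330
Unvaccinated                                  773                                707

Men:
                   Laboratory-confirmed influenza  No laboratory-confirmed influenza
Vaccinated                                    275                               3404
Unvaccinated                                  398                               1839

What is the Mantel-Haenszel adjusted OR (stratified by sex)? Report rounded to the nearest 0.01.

0.49

OR_MH = Σ(aᵢdᵢ/nᵢ) / Σ(bᵢcᵢ/nᵢ), where nᵢ is the stratum total.
Stratum 1 (Women): n = 5266; a·d/n = 1456·707/5266 = 195.4789; b·c/n = 2330·773/5266 = 342.0224
Stratum 2 (Men): n = 5916; a·d/n = 275·1839/5916 = 85.4843; b·c/n = 3404·398/5916 = 229.0047
OR_MH = (195.4789 + 85.4843) / (342.0224 + 229.0047) = 280.9632 / 571.0271 = 0.49203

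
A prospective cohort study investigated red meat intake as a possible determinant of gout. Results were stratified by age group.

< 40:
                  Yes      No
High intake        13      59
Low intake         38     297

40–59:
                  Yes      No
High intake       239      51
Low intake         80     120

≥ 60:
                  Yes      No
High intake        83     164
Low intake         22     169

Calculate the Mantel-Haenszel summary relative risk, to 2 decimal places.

2.17

RR_MH = Σ(aᵢ·n₀ᵢ/nᵢ) / Σ(cᵢ·n₁ᵢ/nᵢ), with n₁ᵢ = aᵢ+bᵢ (exposed), n₀ᵢ = cᵢ+dᵢ (unexposed), nᵢ = n₁ᵢ+n₀ᵢ.
Stratum 1 (< 40): n₁ = 72, n₀ = 335, n = 407; a·n₀/n = 13·335/407 = 10.7002; c·n₁/n = 38·72/407 = 6.7224
Stratum 2 (40–59): n₁ = 290, n₀ = 200, n = 490; a·n₀/n = 239·200/490 = 97.5510; c·n₁/n = 80·290/490 = 47.3469
Stratum 3 (≥ 60): n₁ = 247, n₀ = 191, n = 438; a·n₀/n = 83·191/438 = 36.1941; c·n₁/n = 22·247/438 = 12.4064
RR_MH = (10.7002 + 97.5510 + 36.1941) / (6.7224 + 47.3469 + 12.4064) = 144.4453 / 66.4757 = 2.17290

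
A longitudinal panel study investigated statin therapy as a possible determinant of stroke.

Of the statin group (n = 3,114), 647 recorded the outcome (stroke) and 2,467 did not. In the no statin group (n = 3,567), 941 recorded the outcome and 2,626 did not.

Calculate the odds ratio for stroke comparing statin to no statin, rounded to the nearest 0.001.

0.732

From the description: a = 647, b = 2467, c = 941, d = 2626.
OR = (a·d)/(b·c) = (647 × 2626) / (2467 × 941) = 1699022 / 2321447 = 0.73188
Exposure is associated with lower odds of stroke (OR = 0.73 < 1).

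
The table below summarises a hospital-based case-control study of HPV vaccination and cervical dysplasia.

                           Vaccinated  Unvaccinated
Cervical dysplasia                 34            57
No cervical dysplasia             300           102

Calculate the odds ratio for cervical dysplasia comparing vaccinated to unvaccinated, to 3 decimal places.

Reading the table with exposure as columns: a = 34 (Vaccinated, case), b = 300 (Vaccinated, non-case), c = 57 (Unvaccinated, case), d = 102.
OR = (a·d)/(b·c) = (34 × 102) / (300 × 57) = 3468 / 17100 = 0.20281
Exposure is associated with lower odds of cervical dysplasia (OR = 0.20 < 1).

0.203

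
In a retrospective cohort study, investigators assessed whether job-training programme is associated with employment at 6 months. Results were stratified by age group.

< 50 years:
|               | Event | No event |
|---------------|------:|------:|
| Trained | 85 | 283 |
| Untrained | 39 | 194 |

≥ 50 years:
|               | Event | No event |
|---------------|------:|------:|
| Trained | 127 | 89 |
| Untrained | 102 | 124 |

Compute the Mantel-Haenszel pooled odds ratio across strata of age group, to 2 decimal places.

1.62

OR_MH = Σ(aᵢdᵢ/nᵢ) / Σ(bᵢcᵢ/nᵢ), where nᵢ is the stratum total.
Stratum 1 (< 50 years): n = 601; a·d/n = 85·194/601 = 27.4376; b·c/n = 283·39/601 = 18.3644
Stratum 2 (≥ 50 years): n = 442; a·d/n = 127·124/442 = 35.6290; b·c/n = 89·102/442 = 20.5385
OR_MH = (27.4376 + 35.6290) / (18.3644 + 20.5385) = 63.0666 / 38.9029 = 1.62113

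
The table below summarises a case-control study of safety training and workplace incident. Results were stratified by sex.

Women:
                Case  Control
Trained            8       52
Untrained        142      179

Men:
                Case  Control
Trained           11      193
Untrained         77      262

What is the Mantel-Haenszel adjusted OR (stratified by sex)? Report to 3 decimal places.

OR_MH = Σ(aᵢdᵢ/nᵢ) / Σ(bᵢcᵢ/nᵢ), where nᵢ is the stratum total.
Stratum 1 (Women): n = 381; a·d/n = 8·179/381 = 3.7585; b·c/n = 52·142/381 = 19.3806
Stratum 2 (Men): n = 543; a·d/n = 11·262/543 = 5.3076; b·c/n = 193·77/543 = 27.3683
OR_MH = (3.7585 + 5.3076) / (19.3806 + 27.3683) = 9.0661 / 46.7489 = 0.19393

0.194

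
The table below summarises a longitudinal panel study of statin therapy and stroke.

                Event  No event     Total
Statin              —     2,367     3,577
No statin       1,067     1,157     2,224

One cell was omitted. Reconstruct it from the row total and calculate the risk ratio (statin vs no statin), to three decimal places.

The missing cell is in the exposed row: 3577 − 2367 = 1210.
So a = 1210, b = 2367, c = 1067, d = 1157.
RR = [a/(a+b)] / [c/(c+d)] = (1210/3577) / (1067/2224) = 0.33827/0.47977 = 0.70508

0.705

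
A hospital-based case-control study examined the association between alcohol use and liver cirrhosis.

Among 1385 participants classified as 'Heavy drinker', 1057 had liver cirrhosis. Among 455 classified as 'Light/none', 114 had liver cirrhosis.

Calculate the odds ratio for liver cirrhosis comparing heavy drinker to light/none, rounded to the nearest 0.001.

From the description: a = 1057, b = 328, c = 114, d = 341.
OR = (a·d)/(b·c) = (1057 × 341) / (328 × 114) = 360437 / 37392 = 9.63941
The odds of liver cirrhosis are about 9.64 times as high in the heavy drinker group.

9.639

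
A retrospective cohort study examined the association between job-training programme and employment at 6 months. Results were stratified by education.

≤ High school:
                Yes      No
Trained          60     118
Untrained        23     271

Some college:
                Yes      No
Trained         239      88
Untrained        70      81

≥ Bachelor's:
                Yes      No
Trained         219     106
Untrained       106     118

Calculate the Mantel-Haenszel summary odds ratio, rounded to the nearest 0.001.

OR_MH = Σ(aᵢdᵢ/nᵢ) / Σ(bᵢcᵢ/nᵢ), where nᵢ is the stratum total.
Stratum 1 (≤ High school): n = 472; a·d/n = 60·271/472 = 34.4492; b·c/n = 118·23/472 = 5.7500
Stratum 2 (Some college): n = 478; a·d/n = 239·81/478 = 40.5000; b·c/n = 88·70/478 = 12.8870
Stratum 3 (≥ Bachelor's): n = 549; a·d/n = 219·118/549 = 47.0710; b·c/n = 106·106/549 = 20.4663
OR_MH = (34.4492 + 40.5000 + 47.0710) / (5.7500 + 12.8870 + 20.4663) = 122.0202 / 39.1033 = 3.12046

3.120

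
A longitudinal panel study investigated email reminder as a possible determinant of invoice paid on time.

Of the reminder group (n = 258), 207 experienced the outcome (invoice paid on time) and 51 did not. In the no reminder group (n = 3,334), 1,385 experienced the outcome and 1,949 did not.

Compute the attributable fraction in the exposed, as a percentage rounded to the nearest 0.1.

From the description: a = 207, b = 51, c = 1385, d = 1949.
Risk in exposed = 207/258 = 0.80233; risk in unexposed = 1385/3334 = 0.41542.
RR = 0.80233/0.41542 = 1.93137
AR% = (RR − 1)/RR × 100 = (1.93137 − 1)/1.93137 × 100 = 48.2234%

48.2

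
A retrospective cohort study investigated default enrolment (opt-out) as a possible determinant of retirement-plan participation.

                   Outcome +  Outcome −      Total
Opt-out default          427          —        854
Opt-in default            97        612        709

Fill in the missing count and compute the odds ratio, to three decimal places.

The missing cell is in the exposed row: 854 − 427 = 427.
So a = 427, b = 427, c = 97, d = 612.
OR = (a·d)/(b·c) = (427 × 612) / (427 × 97) = 261324 / 41419 = 6.30928

6.309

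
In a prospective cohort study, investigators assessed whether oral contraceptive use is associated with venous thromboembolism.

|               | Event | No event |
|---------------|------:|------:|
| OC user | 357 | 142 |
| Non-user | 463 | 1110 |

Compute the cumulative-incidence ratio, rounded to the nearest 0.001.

2.431

Cells: a = 357, b = 142, c = 463, d = 1110.
Risk in exposed = 357/499 = 0.71543; risk in unexposed = 463/1573 = 0.29434.
RR = 0.71543 / 0.29434 = 2.43061
The risk among the exposed is 2.43 times that among the unexposed.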